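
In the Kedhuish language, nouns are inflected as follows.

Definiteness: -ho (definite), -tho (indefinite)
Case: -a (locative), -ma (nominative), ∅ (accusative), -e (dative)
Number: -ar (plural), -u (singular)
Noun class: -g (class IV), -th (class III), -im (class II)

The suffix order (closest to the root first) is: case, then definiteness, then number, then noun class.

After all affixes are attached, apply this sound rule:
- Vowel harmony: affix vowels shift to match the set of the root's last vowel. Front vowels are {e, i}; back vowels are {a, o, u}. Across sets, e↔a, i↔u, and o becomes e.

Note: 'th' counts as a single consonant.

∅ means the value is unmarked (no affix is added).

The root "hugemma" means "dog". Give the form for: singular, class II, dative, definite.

Attach case dative -e → hugemmae.
Attach definiteness definite -ho → hugemmaeho.
Attach number singular -u → hugemmaehou.
Attach noun class class II -im → hugemmaehouim.
Apply vowel harmony: hugemmaehouim → hugemmaahouum.

hugemmaahouum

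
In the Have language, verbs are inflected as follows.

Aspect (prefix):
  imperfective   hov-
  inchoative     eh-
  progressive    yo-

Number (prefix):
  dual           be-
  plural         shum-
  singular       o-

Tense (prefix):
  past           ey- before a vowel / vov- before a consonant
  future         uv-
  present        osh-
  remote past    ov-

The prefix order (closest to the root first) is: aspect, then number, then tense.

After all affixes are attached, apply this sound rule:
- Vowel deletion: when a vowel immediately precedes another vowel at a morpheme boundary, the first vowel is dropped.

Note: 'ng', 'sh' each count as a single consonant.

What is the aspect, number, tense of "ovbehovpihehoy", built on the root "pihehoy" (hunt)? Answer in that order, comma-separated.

Segment: ov-be-hov-pihehoy.
aspect: hov- → imperfective.
number: be- → dual.
tense: ov- → remote past.

imperfective, dual, remote past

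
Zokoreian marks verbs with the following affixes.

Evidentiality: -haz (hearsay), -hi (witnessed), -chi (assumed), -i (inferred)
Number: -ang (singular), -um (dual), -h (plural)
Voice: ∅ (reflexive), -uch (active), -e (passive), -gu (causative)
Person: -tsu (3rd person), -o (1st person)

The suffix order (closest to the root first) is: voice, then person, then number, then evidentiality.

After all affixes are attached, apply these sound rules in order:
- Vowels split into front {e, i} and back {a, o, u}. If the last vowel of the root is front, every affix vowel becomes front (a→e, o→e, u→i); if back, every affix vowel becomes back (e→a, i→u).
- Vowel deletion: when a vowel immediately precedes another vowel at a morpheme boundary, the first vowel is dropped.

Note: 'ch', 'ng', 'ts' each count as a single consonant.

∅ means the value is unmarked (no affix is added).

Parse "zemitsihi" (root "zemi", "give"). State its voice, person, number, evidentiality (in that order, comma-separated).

Segment: zemi-tsu-h-i.
voice: ∅ → reflexive.
person: -tsu → 3rd person.
number: -h → plural.
evidentiality: -i → inferred.

reflexive, 3rd person, plural, inferred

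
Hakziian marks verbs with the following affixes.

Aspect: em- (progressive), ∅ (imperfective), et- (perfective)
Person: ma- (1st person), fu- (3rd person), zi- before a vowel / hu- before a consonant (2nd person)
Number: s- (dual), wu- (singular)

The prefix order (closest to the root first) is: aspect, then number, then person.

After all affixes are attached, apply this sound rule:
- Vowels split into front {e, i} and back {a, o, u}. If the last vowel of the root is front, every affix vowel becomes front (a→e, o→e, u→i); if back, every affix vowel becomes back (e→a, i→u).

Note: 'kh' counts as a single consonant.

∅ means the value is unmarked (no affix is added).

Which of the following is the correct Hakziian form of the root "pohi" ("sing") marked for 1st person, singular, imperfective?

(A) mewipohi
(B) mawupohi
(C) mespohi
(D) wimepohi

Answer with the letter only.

aspect = imperfective: zero marking, form stays pohi.
Attach number singular wu- → wupohi.
Attach person 1st person ma- → mawupohi.
Apply vowel harmony: mawupohi → mewipohi.
So the correct form is mewipohi, option (A).
(C) mespohi is wrong: it uses dual instead of singular for number.
(D) wimepohi is wrong: it has the affixes in the wrong order.
(B) mawupohi is wrong: it fails to apply the sound rule(s).

A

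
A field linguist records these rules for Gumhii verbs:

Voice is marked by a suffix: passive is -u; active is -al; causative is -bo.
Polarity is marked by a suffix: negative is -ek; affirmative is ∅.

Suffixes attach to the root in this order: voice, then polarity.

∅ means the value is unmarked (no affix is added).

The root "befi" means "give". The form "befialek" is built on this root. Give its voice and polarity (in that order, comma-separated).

Segment: befi-al-ek.
voice: -al → active.
polarity: -ek → negative.

active, negative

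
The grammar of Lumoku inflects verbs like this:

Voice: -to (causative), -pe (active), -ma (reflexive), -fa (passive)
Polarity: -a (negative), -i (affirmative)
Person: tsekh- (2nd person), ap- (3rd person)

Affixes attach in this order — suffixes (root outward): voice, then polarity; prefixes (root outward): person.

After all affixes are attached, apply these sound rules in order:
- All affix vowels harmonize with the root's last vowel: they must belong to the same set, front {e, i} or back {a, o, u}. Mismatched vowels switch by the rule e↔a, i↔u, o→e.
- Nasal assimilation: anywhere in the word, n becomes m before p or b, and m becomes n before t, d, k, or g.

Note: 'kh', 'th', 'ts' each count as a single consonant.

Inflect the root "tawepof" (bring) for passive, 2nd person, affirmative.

Attach person 2nd person tsekh- → tsekhtawepof.
Attach voice passive -fa → tsekhtawepoffa.
Attach polarity affirmative -i → tsekhtawepoffai.
Apply vowel harmony: tsekhtawepoffai → tsakhtawepoffau.
Nasal assimilation: no change.

tsakhtawepoffau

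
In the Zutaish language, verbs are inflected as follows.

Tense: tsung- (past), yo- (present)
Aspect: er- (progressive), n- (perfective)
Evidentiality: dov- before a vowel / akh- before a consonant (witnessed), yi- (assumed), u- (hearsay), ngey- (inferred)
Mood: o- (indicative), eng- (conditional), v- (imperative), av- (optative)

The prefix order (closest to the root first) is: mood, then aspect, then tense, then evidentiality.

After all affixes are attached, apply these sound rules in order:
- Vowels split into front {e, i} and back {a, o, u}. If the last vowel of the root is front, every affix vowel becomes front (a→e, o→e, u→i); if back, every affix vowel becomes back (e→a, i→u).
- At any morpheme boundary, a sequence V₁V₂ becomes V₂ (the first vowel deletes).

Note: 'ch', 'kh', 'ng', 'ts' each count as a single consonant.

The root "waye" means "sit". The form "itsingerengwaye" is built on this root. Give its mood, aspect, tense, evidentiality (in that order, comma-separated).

Segment: u-tsung-er-eng-waye.
mood: eng- → conditional.
aspect: er- → progressive.
tense: tsung- → past.
evidentiality: u- → hearsay.

conditional, progressive, past, hearsay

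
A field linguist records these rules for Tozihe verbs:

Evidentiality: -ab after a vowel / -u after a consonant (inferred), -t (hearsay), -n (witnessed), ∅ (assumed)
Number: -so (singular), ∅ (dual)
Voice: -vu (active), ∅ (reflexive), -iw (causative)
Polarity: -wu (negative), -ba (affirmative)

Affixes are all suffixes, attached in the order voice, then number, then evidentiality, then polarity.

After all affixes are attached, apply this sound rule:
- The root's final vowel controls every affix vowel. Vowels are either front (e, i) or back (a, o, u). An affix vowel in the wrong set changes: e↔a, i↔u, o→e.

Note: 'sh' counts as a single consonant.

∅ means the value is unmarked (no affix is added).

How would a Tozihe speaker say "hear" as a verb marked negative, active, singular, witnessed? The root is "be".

Attach voice active -vu → bevu.
Attach number singular -so → bevuso.
Attach evidentiality witnessed -n → bevuson.
Attach polarity negative -wu → bevusonwu.
Apply vowel harmony: bevusonwu → bevisenwi.

bevisenwi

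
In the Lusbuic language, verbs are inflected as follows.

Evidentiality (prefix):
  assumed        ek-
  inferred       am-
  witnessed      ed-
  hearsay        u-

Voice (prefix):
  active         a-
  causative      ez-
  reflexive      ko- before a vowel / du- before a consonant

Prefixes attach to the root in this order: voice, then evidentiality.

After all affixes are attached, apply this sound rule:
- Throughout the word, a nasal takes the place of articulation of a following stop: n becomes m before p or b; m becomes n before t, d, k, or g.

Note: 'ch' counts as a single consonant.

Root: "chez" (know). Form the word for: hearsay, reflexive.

uduchez

Attach voice reflexive du- (before consonant 'ch') → duchez.
Attach evidentiality hearsay u- → uduchez.
Nasal assimilation: no change.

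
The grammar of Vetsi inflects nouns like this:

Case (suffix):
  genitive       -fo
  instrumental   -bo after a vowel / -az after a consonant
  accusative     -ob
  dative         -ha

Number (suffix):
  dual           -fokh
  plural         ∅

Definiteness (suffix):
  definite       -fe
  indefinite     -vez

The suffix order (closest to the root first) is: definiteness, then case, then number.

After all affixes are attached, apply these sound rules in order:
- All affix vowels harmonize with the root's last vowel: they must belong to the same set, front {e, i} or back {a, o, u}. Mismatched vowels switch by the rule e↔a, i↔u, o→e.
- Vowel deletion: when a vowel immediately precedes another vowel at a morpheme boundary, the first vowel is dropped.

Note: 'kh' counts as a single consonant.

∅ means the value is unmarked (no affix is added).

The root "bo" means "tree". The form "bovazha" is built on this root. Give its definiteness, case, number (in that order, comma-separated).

Segment: bo-vez-ha.
definiteness: -vez → indefinite.
case: -ha → dative.
number: ∅ → plural.

indefinite, dative, plural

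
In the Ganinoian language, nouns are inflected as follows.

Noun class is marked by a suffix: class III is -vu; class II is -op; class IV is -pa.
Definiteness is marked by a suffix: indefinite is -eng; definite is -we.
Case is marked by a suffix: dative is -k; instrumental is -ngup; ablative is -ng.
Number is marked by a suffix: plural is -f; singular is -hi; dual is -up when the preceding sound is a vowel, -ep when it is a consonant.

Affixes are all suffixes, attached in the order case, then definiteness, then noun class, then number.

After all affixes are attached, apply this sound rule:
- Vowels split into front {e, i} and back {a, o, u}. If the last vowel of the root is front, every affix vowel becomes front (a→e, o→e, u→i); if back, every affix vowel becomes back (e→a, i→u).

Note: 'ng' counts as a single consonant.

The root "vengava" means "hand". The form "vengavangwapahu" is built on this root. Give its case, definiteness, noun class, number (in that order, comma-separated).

ablative, definite, class IV, singular

Segment: vengava-ng-we-pa-hi.
case: -ng → ablative.
definiteness: -we → definite.
noun class: -pa → class IV.
number: -hi → singular.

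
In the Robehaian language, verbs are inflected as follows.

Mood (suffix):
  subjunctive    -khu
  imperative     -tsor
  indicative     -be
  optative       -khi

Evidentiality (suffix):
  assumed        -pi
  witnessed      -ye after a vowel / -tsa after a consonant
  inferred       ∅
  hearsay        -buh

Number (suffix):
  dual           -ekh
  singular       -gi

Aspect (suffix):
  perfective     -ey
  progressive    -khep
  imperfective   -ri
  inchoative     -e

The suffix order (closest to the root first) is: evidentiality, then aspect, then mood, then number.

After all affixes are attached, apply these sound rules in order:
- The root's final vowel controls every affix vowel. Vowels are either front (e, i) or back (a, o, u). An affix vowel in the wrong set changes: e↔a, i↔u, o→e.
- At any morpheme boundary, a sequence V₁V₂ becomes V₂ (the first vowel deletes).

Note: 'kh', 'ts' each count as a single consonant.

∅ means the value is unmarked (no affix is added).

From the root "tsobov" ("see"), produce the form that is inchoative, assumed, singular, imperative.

Attach evidentiality assumed -pi → tsobovpi.
Attach aspect inchoative -e → tsobovpie.
Attach mood imperative -tsor → tsobovpietsor.
Attach number singular -gi → tsobovpietsorgi.
Apply vowel harmony: tsobovpietsorgi → tsobovpuatsorgu.
Apply vowel deletion: tsobovpuatsorgu → tsobovpatsorgu.

tsobovpatsorgu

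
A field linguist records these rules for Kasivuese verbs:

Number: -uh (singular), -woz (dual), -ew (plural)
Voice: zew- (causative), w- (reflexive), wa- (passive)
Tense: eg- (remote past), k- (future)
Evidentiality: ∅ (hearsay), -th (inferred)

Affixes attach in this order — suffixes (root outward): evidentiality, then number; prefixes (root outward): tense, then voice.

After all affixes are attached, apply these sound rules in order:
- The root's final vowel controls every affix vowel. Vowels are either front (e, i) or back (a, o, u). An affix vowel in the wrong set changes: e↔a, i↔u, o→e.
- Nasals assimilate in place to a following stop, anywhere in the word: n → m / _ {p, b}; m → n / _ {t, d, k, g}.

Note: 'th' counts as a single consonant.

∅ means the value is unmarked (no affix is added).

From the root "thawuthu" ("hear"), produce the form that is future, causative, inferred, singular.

zawkthawuthuthuh

Attach tense future k- → kthawuthu.
Attach evidentiality inferred -th → kthawuthuth.
Attach voice causative zew- → zewkthawuthuth.
Attach number singular -uh → zewkthawuthuthuh.
Apply vowel harmony: zewkthawuthuthuh → zawkthawuthuthuh.
Nasal assimilation: no change.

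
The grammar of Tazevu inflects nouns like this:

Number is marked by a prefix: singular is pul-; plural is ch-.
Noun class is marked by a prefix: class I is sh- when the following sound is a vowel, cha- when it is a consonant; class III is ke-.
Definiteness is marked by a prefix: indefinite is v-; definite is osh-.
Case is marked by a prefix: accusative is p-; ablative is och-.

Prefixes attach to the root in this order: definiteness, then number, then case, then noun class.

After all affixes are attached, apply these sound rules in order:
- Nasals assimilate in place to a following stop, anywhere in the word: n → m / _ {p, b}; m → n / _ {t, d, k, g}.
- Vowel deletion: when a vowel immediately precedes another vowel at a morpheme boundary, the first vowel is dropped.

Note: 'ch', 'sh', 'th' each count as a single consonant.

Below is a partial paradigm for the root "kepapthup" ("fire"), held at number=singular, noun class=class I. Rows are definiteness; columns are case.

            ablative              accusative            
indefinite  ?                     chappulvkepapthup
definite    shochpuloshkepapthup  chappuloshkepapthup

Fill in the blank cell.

shochpulvkepapthup

Attach definiteness indefinite v- → vkepapthup.
Attach number singular pul- → pulvkepapthup.
Attach case ablative och- → ochpulvkepapthup.
Attach noun class class I sh- (before vowel 'o') → shochpulvkepapthup.
Nasal assimilation: no change.
Vowel deletion: no change.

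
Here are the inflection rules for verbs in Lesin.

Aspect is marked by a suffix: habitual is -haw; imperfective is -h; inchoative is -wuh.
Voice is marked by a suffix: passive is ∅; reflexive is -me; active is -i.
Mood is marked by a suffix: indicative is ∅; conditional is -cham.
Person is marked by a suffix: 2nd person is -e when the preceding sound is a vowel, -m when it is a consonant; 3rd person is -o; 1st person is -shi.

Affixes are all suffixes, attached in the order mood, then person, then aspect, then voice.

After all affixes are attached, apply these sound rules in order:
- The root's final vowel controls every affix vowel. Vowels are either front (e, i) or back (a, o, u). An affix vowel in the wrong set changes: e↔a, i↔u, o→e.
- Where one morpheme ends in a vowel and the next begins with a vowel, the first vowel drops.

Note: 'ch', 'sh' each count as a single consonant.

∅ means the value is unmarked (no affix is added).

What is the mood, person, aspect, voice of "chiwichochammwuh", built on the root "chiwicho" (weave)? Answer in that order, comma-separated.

conditional, 2nd person, inchoative, passive

Segment: chiwicho-cham-m-wuh.
mood: -cham → conditional.
person: -e/m → 2nd person.
aspect: -wuh → inchoative.
voice: ∅ → passive.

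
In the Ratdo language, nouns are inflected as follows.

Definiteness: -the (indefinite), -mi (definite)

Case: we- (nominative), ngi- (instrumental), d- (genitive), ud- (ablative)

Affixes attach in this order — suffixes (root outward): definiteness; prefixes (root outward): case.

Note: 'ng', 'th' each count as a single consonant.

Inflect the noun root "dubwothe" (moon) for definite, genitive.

ddubwothemi

Attach definiteness definite -mi → dubwothemi.
Attach case genitive d- → ddubwothemi.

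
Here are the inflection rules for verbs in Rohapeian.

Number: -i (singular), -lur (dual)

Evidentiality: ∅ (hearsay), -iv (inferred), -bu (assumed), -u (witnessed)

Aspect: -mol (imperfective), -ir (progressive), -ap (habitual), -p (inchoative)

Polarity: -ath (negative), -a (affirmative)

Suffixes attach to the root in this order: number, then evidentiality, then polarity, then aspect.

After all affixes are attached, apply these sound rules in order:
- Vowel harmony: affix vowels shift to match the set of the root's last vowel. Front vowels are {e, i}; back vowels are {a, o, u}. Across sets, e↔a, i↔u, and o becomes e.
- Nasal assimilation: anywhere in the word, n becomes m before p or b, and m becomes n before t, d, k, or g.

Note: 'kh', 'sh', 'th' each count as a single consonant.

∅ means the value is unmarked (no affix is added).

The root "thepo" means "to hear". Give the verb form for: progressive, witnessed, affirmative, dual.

Attach number dual -lur → thepolur.
Attach evidentiality witnessed -u → thepoluru.
Attach polarity affirmative -a → thepolurua.
Attach aspect progressive -ir → thepoluruair.
Apply vowel harmony: thepoluruair → thepoluruaur.
Nasal assimilation: no change.

thepoluruaur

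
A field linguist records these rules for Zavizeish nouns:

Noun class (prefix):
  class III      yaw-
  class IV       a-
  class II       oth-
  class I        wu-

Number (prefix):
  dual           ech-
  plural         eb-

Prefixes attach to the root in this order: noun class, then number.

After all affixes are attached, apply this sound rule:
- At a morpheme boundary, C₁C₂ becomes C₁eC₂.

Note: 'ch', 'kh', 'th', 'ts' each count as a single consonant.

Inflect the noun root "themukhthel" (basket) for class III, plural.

Attach noun class class III yaw- → yawthemukhthel.
Attach number plural eb- → ebyawthemukhthel.
Apply epenthesis: ebyawthemukhthel → ebeyawethemukhthel.

ebeyawethemukhthel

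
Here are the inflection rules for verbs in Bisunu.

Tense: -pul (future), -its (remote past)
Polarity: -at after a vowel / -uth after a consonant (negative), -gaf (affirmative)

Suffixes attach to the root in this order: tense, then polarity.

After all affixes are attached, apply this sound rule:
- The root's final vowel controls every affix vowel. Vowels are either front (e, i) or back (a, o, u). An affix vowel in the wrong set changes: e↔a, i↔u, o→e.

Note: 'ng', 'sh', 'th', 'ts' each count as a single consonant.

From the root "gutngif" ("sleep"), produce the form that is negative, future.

gutngifpilith

Attach tense future -pul → gutngifpul.
Attach polarity negative -uth (after consonant 'l') → gutngifpuluth.
Apply vowel harmony: gutngifpuluth → gutngifpilith.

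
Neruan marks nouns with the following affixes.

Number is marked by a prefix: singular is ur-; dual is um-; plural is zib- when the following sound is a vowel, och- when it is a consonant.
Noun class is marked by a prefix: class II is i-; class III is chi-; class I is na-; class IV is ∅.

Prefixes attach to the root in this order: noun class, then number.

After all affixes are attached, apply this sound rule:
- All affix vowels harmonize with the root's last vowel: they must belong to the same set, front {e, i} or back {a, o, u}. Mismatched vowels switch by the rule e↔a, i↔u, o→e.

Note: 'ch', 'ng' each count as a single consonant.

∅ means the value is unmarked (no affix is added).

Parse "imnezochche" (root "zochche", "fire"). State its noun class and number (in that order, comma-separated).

Segment: um-na-zochche.
noun class: na- → class I.
number: um- → dual.

class I, dual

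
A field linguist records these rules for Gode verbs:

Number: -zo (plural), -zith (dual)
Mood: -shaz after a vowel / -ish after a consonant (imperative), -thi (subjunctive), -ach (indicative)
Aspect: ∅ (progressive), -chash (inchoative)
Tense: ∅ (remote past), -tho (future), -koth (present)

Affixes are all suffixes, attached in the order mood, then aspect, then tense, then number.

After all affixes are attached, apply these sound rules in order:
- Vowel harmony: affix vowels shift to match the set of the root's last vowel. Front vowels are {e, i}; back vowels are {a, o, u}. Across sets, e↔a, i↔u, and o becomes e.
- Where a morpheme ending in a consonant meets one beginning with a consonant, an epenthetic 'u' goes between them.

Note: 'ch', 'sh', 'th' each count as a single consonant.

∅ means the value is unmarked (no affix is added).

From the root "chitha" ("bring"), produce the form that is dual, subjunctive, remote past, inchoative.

Attach mood subjunctive -thi → chithathi.
Attach aspect inchoative -chash → chithathichash.
tense = remote past: zero marking, form stays chithathichash.
Attach number dual -zith → chithathichashzith.
Apply vowel harmony: chithathichashzith → chithathuchashzuth.
Apply epenthesis: chithathuchashzuth → chithathuchashuzuth.

chithathuchashuzuth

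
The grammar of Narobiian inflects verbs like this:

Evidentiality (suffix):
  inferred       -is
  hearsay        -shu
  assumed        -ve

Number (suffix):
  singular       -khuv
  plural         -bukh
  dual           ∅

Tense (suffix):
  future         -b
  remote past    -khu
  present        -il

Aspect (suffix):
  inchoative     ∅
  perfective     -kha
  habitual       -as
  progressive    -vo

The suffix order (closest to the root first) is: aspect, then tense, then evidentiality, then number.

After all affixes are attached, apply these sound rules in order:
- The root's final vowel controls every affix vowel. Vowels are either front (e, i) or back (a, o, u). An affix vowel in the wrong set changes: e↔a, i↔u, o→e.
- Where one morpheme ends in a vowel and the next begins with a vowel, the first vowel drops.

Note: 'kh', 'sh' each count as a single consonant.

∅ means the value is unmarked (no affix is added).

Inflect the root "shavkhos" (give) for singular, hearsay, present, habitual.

shavkhosasulshukhuv

Attach aspect habitual -as → shavkhosas.
Attach tense present -il → shavkhosasil.
Attach evidentiality hearsay -shu → shavkhosasilshu.
Attach number singular -khuv → shavkhosasilshukhuv.
Apply vowel harmony: shavkhosasilshukhuv → shavkhosasulshukhuv.
Vowel deletion: no change.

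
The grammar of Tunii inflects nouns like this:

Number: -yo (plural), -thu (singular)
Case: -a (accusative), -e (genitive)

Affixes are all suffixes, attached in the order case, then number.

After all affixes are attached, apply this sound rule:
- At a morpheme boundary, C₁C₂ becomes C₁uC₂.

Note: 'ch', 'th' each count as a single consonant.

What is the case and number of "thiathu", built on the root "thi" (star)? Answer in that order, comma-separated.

accusative, singular

Segment: thi-a-thu.
case: -a → accusative.
number: -thu → singular.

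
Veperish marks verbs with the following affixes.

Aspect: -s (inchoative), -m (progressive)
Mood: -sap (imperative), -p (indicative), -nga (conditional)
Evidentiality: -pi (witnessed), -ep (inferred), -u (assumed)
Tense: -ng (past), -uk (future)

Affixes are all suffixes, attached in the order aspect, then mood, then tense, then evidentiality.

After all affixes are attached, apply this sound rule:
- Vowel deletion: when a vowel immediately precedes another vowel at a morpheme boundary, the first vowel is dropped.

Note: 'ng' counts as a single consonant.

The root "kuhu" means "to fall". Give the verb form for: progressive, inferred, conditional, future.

kuhumngukep

Attach aspect progressive -m → kuhum.
Attach mood conditional -nga → kuhumnga.
Attach tense future -uk → kuhumngauk.
Attach evidentiality inferred -ep → kuhumngaukep.
Apply vowel deletion: kuhumngaukep → kuhumngukep.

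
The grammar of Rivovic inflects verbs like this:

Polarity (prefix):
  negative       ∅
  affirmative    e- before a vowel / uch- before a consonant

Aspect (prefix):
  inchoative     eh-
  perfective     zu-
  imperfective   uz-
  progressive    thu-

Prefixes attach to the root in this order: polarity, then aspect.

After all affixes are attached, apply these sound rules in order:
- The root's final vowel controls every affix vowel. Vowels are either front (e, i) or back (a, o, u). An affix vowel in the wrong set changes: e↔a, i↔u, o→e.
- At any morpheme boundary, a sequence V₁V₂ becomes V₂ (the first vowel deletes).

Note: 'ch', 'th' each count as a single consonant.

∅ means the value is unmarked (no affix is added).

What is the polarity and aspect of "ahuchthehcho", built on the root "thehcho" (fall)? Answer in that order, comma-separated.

affirmative, inchoative

Segment: eh-uch-thehcho.
polarity: e/uch- → affirmative.
aspect: eh- → inchoative.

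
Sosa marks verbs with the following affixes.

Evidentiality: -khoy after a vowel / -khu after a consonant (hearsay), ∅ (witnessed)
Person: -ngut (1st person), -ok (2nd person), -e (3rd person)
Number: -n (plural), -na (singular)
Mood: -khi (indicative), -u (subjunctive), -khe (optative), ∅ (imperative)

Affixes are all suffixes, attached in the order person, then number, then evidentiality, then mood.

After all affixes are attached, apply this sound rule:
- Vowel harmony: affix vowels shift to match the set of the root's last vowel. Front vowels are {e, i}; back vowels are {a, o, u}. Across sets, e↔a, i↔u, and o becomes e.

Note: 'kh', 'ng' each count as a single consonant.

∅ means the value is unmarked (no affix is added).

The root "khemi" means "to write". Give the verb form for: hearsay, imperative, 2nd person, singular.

khemieknekhey

Attach person 2nd person -ok → khemiok.
Attach number singular -na → khemiokna.
Attach evidentiality hearsay -khoy (after vowel 'a') → khemioknakhoy.
mood = imperative: zero marking, form stays khemioknakhoy.
Apply vowel harmony: khemioknakhoy → khemieknekhey.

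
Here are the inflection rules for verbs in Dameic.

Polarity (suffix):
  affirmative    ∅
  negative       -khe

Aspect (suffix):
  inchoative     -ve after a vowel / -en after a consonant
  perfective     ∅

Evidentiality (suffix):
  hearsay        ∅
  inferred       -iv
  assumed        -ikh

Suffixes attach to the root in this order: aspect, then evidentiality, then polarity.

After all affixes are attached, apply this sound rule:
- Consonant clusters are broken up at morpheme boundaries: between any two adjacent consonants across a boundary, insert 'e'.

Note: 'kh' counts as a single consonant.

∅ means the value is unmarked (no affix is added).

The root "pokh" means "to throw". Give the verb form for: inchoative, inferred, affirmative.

pokheniv

Attach aspect inchoative -en (after consonant 'kh') → pokhen.
Attach evidentiality inferred -iv → pokheniv.
polarity = affirmative: zero marking, form stays pokheniv.
Epenthesis: no change.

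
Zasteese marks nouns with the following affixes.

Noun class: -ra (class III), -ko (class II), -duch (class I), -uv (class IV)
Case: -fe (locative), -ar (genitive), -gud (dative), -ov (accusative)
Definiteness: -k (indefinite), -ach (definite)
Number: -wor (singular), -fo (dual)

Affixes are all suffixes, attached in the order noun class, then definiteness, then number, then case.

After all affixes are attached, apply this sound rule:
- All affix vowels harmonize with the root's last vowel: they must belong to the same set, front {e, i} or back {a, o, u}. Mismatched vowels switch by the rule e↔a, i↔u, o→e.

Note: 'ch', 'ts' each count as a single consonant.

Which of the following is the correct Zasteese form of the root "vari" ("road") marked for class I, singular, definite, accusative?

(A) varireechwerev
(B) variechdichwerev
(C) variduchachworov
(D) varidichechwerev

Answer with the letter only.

Attach noun class class I -duch → variduch.
Attach definiteness definite -ach → variduchach.
Attach number singular -wor → variduchachwor.
Attach case accusative -ov → variduchachworov.
Apply vowel harmony: variduchachworov → varidichechwerev.
So the correct form is varidichechwerev, option (D).
(C) variduchachworov is wrong: it fails to apply the sound rule(s).
(A) varireechwerev is wrong: it uses class III instead of class I for noun class.
(B) variechdichwerev is wrong: it has the affixes in the wrong order.

D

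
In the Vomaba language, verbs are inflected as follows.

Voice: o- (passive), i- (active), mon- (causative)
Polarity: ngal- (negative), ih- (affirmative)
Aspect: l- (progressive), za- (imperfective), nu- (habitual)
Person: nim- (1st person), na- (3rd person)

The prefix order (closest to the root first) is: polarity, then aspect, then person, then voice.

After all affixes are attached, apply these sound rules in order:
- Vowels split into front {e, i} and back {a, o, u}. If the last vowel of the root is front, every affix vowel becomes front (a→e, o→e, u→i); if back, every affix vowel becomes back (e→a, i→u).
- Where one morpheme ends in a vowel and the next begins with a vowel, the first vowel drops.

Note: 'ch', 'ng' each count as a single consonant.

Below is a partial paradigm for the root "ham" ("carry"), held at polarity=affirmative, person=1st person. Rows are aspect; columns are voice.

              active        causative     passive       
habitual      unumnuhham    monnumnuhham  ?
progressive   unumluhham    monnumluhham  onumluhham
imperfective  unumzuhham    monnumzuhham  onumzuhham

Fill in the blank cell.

onumnuhham

Attach polarity affirmative ih- → ihham.
Attach aspect habitual nu- → nuihham.
Attach person 1st person nim- → nimnuihham.
Attach voice passive o- → onimnuihham.
Apply vowel harmony: onimnuihham → onumnuuhham.
Apply vowel deletion: onumnuuhham → onumnuhham.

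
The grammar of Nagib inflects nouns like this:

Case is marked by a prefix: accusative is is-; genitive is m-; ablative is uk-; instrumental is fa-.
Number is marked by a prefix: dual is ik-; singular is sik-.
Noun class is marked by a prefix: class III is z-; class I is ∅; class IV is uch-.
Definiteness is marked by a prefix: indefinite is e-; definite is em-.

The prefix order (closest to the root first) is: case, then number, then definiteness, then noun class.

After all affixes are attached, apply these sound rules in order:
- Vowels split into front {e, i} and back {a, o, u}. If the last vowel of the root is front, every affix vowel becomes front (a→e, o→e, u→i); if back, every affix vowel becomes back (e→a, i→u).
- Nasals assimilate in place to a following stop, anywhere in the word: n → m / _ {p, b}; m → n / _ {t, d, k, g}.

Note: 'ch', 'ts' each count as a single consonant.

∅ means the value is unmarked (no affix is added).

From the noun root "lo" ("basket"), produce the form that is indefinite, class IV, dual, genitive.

uchaukmlo

Attach case genitive m- → mlo.
Attach number dual ik- → ikmlo.
Attach definiteness indefinite e- → eikmlo.
Attach noun class class IV uch- → ucheikmlo.
Apply vowel harmony: ucheikmlo → uchaukmlo.
Nasal assimilation: no change.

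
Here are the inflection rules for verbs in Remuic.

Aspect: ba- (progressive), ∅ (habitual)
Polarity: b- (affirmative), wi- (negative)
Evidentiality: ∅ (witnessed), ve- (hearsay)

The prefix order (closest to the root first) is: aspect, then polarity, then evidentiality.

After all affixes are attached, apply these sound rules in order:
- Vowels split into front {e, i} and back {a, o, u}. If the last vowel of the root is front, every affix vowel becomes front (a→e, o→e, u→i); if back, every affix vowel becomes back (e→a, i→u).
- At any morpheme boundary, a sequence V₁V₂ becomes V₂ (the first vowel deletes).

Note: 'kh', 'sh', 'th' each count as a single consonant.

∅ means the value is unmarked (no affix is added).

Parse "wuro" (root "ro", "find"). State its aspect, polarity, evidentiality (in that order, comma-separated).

habitual, negative, witnessed

Segment: wi-ro.
aspect: ∅ → habitual.
polarity: wi- → negative.
evidentiality: ∅ → witnessed.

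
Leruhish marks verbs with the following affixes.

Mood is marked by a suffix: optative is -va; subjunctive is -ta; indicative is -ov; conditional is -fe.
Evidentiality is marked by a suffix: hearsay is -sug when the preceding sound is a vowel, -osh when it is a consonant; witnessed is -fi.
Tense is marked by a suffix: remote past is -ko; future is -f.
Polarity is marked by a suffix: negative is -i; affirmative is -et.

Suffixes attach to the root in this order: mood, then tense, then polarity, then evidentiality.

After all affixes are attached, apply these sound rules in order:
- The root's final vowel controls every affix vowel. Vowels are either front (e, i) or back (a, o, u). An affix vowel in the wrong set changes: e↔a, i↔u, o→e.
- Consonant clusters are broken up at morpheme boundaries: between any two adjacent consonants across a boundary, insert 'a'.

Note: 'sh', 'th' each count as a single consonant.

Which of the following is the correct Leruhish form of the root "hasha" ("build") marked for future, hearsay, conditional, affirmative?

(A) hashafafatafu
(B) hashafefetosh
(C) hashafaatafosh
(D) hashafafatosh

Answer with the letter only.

D

Attach mood conditional -fe → hashafe.
Attach tense future -f → hashafef.
Attach polarity affirmative -et → hashafefet.
Attach evidentiality hearsay -osh (after consonant 't') → hashafefetosh.
Apply vowel harmony: hashafefetosh → hashafafatosh.
Epenthesis: no change.
So the correct form is hashafafatosh, option (D).
(B) hashafefetosh is wrong: it fails to apply the sound rule(s).
(A) hashafafatafu is wrong: it uses witnessed instead of hearsay for evidentiality.
(C) hashafaatafosh is wrong: it has the affixes in the wrong order.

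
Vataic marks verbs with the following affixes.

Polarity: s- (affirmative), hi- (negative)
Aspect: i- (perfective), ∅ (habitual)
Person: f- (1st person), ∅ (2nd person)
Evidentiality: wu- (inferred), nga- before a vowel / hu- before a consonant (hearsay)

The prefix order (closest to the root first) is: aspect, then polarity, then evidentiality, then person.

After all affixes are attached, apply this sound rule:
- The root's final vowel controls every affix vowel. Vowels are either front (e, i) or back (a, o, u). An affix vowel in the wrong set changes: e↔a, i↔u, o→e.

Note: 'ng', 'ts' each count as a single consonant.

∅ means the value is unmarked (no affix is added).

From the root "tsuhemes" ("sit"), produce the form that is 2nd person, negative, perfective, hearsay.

hihiitsuhemes

Attach aspect perfective i- → itsuhemes.
Attach polarity negative hi- → hiitsuhemes.
Attach evidentiality hearsay hu- (before consonant 'h') → huhiitsuhemes.
person = 2nd person: zero marking, form stays huhiitsuhemes.
Apply vowel harmony: huhiitsuhemes → hihiitsuhemes.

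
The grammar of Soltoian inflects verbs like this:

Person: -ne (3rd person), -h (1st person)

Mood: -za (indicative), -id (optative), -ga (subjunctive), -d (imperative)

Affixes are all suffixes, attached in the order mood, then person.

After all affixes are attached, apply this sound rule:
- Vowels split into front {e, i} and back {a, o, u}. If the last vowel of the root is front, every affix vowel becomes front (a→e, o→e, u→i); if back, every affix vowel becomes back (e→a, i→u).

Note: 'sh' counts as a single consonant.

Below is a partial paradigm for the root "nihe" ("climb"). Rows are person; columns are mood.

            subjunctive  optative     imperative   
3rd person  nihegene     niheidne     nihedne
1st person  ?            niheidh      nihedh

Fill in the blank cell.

Attach mood subjunctive -ga → nihega.
Attach person 1st person -h → nihegah.
Apply vowel harmony: nihegah → nihegeh.

nihegeh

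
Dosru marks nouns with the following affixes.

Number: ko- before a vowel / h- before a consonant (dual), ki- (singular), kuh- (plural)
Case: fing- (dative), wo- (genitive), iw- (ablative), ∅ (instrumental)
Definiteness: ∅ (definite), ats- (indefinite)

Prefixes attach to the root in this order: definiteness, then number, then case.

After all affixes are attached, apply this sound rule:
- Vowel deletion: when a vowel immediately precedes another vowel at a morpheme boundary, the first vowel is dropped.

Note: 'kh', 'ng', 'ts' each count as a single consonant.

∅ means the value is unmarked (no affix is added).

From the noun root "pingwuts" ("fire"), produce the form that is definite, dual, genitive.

wohpingwuts

definiteness = definite: zero marking, form stays pingwuts.
Attach number dual h- (before consonant 'p') → hpingwuts.
Attach case genitive wo- → wohpingwuts.
Vowel deletion: no change.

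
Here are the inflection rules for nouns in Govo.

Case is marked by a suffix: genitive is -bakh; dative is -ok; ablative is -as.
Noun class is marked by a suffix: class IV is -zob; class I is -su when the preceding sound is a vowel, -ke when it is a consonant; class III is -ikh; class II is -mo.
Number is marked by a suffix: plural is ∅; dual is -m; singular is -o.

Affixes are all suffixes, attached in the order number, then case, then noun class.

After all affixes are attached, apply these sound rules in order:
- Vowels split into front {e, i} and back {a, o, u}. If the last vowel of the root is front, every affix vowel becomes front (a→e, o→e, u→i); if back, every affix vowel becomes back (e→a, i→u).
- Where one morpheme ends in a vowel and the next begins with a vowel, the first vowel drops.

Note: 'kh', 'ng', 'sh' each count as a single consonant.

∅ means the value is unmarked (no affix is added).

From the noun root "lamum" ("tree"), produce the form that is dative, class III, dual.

lamummokukh

Attach number dual -m → lamumm.
Attach case dative -ok → lamummok.
Attach noun class class III -ikh → lamummokikh.
Apply vowel harmony: lamummokikh → lamummokukh.
Vowel deletion: no change.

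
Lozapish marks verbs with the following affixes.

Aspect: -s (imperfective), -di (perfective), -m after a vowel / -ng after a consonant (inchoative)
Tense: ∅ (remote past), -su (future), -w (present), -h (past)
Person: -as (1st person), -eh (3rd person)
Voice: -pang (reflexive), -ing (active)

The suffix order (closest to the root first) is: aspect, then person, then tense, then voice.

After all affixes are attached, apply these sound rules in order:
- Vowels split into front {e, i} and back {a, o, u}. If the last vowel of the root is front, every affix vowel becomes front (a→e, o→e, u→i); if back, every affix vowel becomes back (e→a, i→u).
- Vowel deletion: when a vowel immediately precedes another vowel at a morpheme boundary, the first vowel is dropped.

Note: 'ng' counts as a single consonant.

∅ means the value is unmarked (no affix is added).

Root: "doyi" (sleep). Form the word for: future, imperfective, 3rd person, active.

Attach aspect imperfective -s → doyis.
Attach person 3rd person -eh → doyiseh.
Attach tense future -su → doyisehsu.
Attach voice active -ing → doyisehsuing.
Apply vowel harmony: doyisehsuing → doyisehsiing.
Apply vowel deletion: doyisehsiing → doyisehsing.

doyisehsing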